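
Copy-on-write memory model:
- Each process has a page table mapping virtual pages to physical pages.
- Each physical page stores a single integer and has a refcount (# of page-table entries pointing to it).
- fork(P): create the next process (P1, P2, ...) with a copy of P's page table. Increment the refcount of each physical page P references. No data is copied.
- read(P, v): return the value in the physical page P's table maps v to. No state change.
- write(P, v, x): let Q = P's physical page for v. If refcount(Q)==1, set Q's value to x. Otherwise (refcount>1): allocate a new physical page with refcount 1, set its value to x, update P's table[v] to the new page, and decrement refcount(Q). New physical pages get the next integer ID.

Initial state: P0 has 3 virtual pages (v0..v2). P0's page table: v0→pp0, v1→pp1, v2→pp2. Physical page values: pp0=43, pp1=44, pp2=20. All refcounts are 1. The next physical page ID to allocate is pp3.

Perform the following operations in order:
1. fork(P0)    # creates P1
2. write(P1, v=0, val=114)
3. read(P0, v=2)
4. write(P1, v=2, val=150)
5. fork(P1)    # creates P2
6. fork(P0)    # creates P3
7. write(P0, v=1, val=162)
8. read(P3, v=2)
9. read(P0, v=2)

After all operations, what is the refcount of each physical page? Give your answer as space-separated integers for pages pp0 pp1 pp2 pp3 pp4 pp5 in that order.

Answer: 2 3 2 2 2 1

Derivation:
Op 1: fork(P0) -> P1. 3 ppages; refcounts: pp0:2 pp1:2 pp2:2
Op 2: write(P1, v0, 114). refcount(pp0)=2>1 -> COPY to pp3. 4 ppages; refcounts: pp0:1 pp1:2 pp2:2 pp3:1
Op 3: read(P0, v2) -> 20. No state change.
Op 4: write(P1, v2, 150). refcount(pp2)=2>1 -> COPY to pp4. 5 ppages; refcounts: pp0:1 pp1:2 pp2:1 pp3:1 pp4:1
Op 5: fork(P1) -> P2. 5 ppages; refcounts: pp0:1 pp1:3 pp2:1 pp3:2 pp4:2
Op 6: fork(P0) -> P3. 5 ppages; refcounts: pp0:2 pp1:4 pp2:2 pp3:2 pp4:2
Op 7: write(P0, v1, 162). refcount(pp1)=4>1 -> COPY to pp5. 6 ppages; refcounts: pp0:2 pp1:3 pp2:2 pp3:2 pp4:2 pp5:1
Op 8: read(P3, v2) -> 20. No state change.
Op 9: read(P0, v2) -> 20. No state change.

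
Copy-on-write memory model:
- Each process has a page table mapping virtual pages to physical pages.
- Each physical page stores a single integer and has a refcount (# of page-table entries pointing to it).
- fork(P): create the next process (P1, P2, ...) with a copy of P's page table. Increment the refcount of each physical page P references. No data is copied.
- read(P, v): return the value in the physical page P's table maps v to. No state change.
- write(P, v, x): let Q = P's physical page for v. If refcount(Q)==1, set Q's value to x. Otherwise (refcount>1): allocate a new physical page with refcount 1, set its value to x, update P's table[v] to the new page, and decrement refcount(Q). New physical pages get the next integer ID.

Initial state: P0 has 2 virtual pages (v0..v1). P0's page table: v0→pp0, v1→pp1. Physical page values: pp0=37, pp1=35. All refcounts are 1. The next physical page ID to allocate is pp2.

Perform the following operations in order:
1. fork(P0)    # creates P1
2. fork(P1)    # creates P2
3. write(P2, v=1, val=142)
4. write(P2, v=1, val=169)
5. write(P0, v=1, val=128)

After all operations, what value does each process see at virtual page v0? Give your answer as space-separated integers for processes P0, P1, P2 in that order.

Op 1: fork(P0) -> P1. 2 ppages; refcounts: pp0:2 pp1:2
Op 2: fork(P1) -> P2. 2 ppages; refcounts: pp0:3 pp1:3
Op 3: write(P2, v1, 142). refcount(pp1)=3>1 -> COPY to pp2. 3 ppages; refcounts: pp0:3 pp1:2 pp2:1
Op 4: write(P2, v1, 169). refcount(pp2)=1 -> write in place. 3 ppages; refcounts: pp0:3 pp1:2 pp2:1
Op 5: write(P0, v1, 128). refcount(pp1)=2>1 -> COPY to pp3. 4 ppages; refcounts: pp0:3 pp1:1 pp2:1 pp3:1
P0: v0 -> pp0 = 37
P1: v0 -> pp0 = 37
P2: v0 -> pp0 = 37

Answer: 37 37 37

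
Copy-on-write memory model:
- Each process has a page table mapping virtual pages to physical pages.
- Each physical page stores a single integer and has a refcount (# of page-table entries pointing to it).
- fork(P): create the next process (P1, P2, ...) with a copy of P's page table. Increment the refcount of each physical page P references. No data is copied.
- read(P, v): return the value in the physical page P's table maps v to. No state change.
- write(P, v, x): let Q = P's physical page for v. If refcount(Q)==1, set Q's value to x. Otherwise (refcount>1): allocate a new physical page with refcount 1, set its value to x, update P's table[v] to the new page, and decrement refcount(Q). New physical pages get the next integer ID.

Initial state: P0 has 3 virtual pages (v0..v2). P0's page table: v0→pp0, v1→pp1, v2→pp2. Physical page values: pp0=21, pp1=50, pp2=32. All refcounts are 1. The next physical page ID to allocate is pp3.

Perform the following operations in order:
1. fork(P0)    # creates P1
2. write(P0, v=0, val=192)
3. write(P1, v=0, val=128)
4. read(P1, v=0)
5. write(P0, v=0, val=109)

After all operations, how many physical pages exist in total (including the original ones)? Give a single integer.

Answer: 4

Derivation:
Op 1: fork(P0) -> P1. 3 ppages; refcounts: pp0:2 pp1:2 pp2:2
Op 2: write(P0, v0, 192). refcount(pp0)=2>1 -> COPY to pp3. 4 ppages; refcounts: pp0:1 pp1:2 pp2:2 pp3:1
Op 3: write(P1, v0, 128). refcount(pp0)=1 -> write in place. 4 ppages; refcounts: pp0:1 pp1:2 pp2:2 pp3:1
Op 4: read(P1, v0) -> 128. No state change.
Op 5: write(P0, v0, 109). refcount(pp3)=1 -> write in place. 4 ppages; refcounts: pp0:1 pp1:2 pp2:2 pp3:1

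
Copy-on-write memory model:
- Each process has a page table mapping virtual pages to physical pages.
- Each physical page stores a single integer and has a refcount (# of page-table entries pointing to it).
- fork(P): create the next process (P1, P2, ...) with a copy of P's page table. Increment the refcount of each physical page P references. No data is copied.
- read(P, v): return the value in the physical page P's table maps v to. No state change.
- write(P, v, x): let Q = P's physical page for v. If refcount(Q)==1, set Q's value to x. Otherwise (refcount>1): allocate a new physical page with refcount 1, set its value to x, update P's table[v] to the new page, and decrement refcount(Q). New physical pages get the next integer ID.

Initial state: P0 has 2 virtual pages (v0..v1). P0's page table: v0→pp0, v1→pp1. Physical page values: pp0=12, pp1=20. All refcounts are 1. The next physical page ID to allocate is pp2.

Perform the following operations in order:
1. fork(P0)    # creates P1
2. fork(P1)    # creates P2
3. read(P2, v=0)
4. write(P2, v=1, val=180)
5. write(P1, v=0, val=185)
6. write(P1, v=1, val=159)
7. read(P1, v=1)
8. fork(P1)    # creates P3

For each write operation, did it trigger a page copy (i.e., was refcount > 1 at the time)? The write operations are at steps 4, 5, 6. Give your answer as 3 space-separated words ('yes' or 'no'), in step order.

Op 1: fork(P0) -> P1. 2 ppages; refcounts: pp0:2 pp1:2
Op 2: fork(P1) -> P2. 2 ppages; refcounts: pp0:3 pp1:3
Op 3: read(P2, v0) -> 12. No state change.
Op 4: write(P2, v1, 180). refcount(pp1)=3>1 -> COPY to pp2. 3 ppages; refcounts: pp0:3 pp1:2 pp2:1
Op 5: write(P1, v0, 185). refcount(pp0)=3>1 -> COPY to pp3. 4 ppages; refcounts: pp0:2 pp1:2 pp2:1 pp3:1
Op 6: write(P1, v1, 159). refcount(pp1)=2>1 -> COPY to pp4. 5 ppages; refcounts: pp0:2 pp1:1 pp2:1 pp3:1 pp4:1
Op 7: read(P1, v1) -> 159. No state change.
Op 8: fork(P1) -> P3. 5 ppages; refcounts: pp0:2 pp1:1 pp2:1 pp3:2 pp4:2

yes yes yes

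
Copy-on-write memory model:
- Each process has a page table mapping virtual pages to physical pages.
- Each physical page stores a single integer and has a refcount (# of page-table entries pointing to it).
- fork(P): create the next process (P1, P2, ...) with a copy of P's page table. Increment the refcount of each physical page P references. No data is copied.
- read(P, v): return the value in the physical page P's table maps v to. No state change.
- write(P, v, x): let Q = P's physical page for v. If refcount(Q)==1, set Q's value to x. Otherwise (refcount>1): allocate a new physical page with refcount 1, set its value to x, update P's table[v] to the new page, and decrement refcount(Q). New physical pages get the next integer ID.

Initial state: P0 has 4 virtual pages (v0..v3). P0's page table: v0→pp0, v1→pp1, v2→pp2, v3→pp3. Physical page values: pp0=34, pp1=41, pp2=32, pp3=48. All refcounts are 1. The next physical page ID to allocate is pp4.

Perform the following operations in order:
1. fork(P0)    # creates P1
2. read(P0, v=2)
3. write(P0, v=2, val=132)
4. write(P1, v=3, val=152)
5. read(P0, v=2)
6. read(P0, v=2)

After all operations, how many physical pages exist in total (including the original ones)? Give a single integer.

Op 1: fork(P0) -> P1. 4 ppages; refcounts: pp0:2 pp1:2 pp2:2 pp3:2
Op 2: read(P0, v2) -> 32. No state change.
Op 3: write(P0, v2, 132). refcount(pp2)=2>1 -> COPY to pp4. 5 ppages; refcounts: pp0:2 pp1:2 pp2:1 pp3:2 pp4:1
Op 4: write(P1, v3, 152). refcount(pp3)=2>1 -> COPY to pp5. 6 ppages; refcounts: pp0:2 pp1:2 pp2:1 pp3:1 pp4:1 pp5:1
Op 5: read(P0, v2) -> 132. No state change.
Op 6: read(P0, v2) -> 132. No state change.

Answer: 6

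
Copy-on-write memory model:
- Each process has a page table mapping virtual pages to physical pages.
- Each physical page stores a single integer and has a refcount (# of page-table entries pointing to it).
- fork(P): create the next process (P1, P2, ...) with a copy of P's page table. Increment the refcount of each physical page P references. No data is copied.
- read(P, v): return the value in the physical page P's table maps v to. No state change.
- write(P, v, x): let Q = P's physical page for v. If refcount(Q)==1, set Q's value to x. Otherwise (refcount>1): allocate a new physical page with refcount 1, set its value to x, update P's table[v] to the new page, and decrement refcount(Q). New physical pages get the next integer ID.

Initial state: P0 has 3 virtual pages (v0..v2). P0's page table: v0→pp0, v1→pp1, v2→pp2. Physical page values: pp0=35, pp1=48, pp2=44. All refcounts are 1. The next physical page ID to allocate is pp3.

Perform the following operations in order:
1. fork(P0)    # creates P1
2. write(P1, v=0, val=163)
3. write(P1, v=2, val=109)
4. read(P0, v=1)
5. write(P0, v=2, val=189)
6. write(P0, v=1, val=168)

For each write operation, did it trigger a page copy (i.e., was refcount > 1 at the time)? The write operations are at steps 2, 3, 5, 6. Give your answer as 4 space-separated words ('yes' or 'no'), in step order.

Op 1: fork(P0) -> P1. 3 ppages; refcounts: pp0:2 pp1:2 pp2:2
Op 2: write(P1, v0, 163). refcount(pp0)=2>1 -> COPY to pp3. 4 ppages; refcounts: pp0:1 pp1:2 pp2:2 pp3:1
Op 3: write(P1, v2, 109). refcount(pp2)=2>1 -> COPY to pp4. 5 ppages; refcounts: pp0:1 pp1:2 pp2:1 pp3:1 pp4:1
Op 4: read(P0, v1) -> 48. No state change.
Op 5: write(P0, v2, 189). refcount(pp2)=1 -> write in place. 5 ppages; refcounts: pp0:1 pp1:2 pp2:1 pp3:1 pp4:1
Op 6: write(P0, v1, 168). refcount(pp1)=2>1 -> COPY to pp5. 6 ppages; refcounts: pp0:1 pp1:1 pp2:1 pp3:1 pp4:1 pp5:1

yes yes no yes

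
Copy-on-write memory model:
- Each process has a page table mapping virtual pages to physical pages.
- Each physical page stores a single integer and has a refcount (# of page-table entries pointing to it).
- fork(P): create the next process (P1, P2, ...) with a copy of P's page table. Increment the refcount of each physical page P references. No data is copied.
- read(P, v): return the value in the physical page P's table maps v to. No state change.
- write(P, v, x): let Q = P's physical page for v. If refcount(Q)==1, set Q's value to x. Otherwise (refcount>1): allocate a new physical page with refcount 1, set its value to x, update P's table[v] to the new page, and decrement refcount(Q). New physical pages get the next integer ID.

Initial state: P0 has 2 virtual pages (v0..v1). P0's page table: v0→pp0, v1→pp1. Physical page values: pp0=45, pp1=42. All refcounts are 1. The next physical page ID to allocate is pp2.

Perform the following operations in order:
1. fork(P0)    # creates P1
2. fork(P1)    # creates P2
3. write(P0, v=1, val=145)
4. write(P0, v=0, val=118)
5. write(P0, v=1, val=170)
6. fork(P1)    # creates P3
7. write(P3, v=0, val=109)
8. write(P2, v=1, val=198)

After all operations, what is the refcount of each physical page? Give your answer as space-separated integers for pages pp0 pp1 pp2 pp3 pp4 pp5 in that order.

Op 1: fork(P0) -> P1. 2 ppages; refcounts: pp0:2 pp1:2
Op 2: fork(P1) -> P2. 2 ppages; refcounts: pp0:3 pp1:3
Op 3: write(P0, v1, 145). refcount(pp1)=3>1 -> COPY to pp2. 3 ppages; refcounts: pp0:3 pp1:2 pp2:1
Op 4: write(P0, v0, 118). refcount(pp0)=3>1 -> COPY to pp3. 4 ppages; refcounts: pp0:2 pp1:2 pp2:1 pp3:1
Op 5: write(P0, v1, 170). refcount(pp2)=1 -> write in place. 4 ppages; refcounts: pp0:2 pp1:2 pp2:1 pp3:1
Op 6: fork(P1) -> P3. 4 ppages; refcounts: pp0:3 pp1:3 pp2:1 pp3:1
Op 7: write(P3, v0, 109). refcount(pp0)=3>1 -> COPY to pp4. 5 ppages; refcounts: pp0:2 pp1:3 pp2:1 pp3:1 pp4:1
Op 8: write(P2, v1, 198). refcount(pp1)=3>1 -> COPY to pp5. 6 ppages; refcounts: pp0:2 pp1:2 pp2:1 pp3:1 pp4:1 pp5:1

Answer: 2 2 1 1 1 1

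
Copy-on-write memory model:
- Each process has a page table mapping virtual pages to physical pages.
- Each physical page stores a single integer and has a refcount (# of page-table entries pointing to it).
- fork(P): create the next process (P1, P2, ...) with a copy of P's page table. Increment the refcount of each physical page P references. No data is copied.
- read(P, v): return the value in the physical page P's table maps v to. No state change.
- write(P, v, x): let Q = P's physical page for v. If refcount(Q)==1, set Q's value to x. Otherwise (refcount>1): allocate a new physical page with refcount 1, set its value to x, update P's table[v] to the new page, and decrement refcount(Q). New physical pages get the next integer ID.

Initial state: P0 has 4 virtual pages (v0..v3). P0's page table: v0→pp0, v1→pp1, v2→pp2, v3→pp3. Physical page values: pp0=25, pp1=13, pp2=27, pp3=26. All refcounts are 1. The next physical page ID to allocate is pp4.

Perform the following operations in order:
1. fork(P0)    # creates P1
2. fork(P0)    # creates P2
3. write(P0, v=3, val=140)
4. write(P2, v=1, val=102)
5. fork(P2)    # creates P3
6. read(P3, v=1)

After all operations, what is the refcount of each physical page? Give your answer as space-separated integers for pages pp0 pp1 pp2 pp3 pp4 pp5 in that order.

Op 1: fork(P0) -> P1. 4 ppages; refcounts: pp0:2 pp1:2 pp2:2 pp3:2
Op 2: fork(P0) -> P2. 4 ppages; refcounts: pp0:3 pp1:3 pp2:3 pp3:3
Op 3: write(P0, v3, 140). refcount(pp3)=3>1 -> COPY to pp4. 5 ppages; refcounts: pp0:3 pp1:3 pp2:3 pp3:2 pp4:1
Op 4: write(P2, v1, 102). refcount(pp1)=3>1 -> COPY to pp5. 6 ppages; refcounts: pp0:3 pp1:2 pp2:3 pp3:2 pp4:1 pp5:1
Op 5: fork(P2) -> P3. 6 ppages; refcounts: pp0:4 pp1:2 pp2:4 pp3:3 pp4:1 pp5:2
Op 6: read(P3, v1) -> 102. No state change.

Answer: 4 2 4 3 1 2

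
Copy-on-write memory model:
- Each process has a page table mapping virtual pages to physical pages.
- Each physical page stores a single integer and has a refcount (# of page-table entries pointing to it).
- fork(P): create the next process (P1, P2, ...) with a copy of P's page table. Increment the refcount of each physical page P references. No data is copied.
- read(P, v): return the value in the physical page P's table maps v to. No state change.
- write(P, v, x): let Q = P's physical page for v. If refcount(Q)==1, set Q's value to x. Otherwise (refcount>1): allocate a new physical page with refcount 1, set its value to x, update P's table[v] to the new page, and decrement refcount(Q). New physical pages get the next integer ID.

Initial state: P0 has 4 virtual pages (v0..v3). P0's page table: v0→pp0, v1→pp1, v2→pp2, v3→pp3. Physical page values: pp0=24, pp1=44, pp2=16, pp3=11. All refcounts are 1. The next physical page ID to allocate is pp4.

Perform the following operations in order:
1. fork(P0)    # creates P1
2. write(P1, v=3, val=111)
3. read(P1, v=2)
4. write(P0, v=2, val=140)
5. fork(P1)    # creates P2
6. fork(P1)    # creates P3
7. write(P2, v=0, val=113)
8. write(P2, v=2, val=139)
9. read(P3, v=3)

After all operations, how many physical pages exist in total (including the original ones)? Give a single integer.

Answer: 8

Derivation:
Op 1: fork(P0) -> P1. 4 ppages; refcounts: pp0:2 pp1:2 pp2:2 pp3:2
Op 2: write(P1, v3, 111). refcount(pp3)=2>1 -> COPY to pp4. 5 ppages; refcounts: pp0:2 pp1:2 pp2:2 pp3:1 pp4:1
Op 3: read(P1, v2) -> 16. No state change.
Op 4: write(P0, v2, 140). refcount(pp2)=2>1 -> COPY to pp5. 6 ppages; refcounts: pp0:2 pp1:2 pp2:1 pp3:1 pp4:1 pp5:1
Op 5: fork(P1) -> P2. 6 ppages; refcounts: pp0:3 pp1:3 pp2:2 pp3:1 pp4:2 pp5:1
Op 6: fork(P1) -> P3. 6 ppages; refcounts: pp0:4 pp1:4 pp2:3 pp3:1 pp4:3 pp5:1
Op 7: write(P2, v0, 113). refcount(pp0)=4>1 -> COPY to pp6. 7 ppages; refcounts: pp0:3 pp1:4 pp2:3 pp3:1 pp4:3 pp5:1 pp6:1
Op 8: write(P2, v2, 139). refcount(pp2)=3>1 -> COPY to pp7. 8 ppages; refcounts: pp0:3 pp1:4 pp2:2 pp3:1 pp4:3 pp5:1 pp6:1 pp7:1
Op 9: read(P3, v3) -> 111. No state change.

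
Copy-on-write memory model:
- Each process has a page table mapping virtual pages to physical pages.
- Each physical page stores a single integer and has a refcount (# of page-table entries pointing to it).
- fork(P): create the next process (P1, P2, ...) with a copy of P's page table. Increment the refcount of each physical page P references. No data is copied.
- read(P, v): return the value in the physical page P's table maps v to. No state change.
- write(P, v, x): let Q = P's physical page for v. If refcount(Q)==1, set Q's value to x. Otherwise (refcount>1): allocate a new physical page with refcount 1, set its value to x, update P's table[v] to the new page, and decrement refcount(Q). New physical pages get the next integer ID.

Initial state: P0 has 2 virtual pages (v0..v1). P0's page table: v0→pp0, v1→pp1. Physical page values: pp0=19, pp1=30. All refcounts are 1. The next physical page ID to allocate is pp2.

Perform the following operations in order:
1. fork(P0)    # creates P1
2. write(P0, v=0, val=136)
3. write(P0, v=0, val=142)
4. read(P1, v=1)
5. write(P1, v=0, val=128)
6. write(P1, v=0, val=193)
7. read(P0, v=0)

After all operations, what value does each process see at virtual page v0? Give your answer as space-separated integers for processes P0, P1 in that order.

Answer: 142 193

Derivation:
Op 1: fork(P0) -> P1. 2 ppages; refcounts: pp0:2 pp1:2
Op 2: write(P0, v0, 136). refcount(pp0)=2>1 -> COPY to pp2. 3 ppages; refcounts: pp0:1 pp1:2 pp2:1
Op 3: write(P0, v0, 142). refcount(pp2)=1 -> write in place. 3 ppages; refcounts: pp0:1 pp1:2 pp2:1
Op 4: read(P1, v1) -> 30. No state change.
Op 5: write(P1, v0, 128). refcount(pp0)=1 -> write in place. 3 ppages; refcounts: pp0:1 pp1:2 pp2:1
Op 6: write(P1, v0, 193). refcount(pp0)=1 -> write in place. 3 ppages; refcounts: pp0:1 pp1:2 pp2:1
Op 7: read(P0, v0) -> 142. No state change.
P0: v0 -> pp2 = 142
P1: v0 -> pp0 = 193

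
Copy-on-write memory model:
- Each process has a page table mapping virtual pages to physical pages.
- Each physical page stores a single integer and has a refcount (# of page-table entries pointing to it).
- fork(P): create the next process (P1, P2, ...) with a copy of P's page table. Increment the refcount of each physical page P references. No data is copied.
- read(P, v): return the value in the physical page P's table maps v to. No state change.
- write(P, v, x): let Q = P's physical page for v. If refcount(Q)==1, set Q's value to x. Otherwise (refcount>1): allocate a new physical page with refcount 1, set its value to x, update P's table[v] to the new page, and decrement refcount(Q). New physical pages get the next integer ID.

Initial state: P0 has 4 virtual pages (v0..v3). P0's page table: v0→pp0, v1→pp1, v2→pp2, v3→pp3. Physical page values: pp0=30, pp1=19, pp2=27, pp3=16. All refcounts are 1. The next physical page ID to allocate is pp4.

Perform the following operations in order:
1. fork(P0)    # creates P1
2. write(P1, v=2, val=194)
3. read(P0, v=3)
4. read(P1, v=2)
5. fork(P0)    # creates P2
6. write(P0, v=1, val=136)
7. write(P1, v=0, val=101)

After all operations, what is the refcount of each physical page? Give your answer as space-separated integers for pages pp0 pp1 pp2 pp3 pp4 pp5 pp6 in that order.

Op 1: fork(P0) -> P1. 4 ppages; refcounts: pp0:2 pp1:2 pp2:2 pp3:2
Op 2: write(P1, v2, 194). refcount(pp2)=2>1 -> COPY to pp4. 5 ppages; refcounts: pp0:2 pp1:2 pp2:1 pp3:2 pp4:1
Op 3: read(P0, v3) -> 16. No state change.
Op 4: read(P1, v2) -> 194. No state change.
Op 5: fork(P0) -> P2. 5 ppages; refcounts: pp0:3 pp1:3 pp2:2 pp3:3 pp4:1
Op 6: write(P0, v1, 136). refcount(pp1)=3>1 -> COPY to pp5. 6 ppages; refcounts: pp0:3 pp1:2 pp2:2 pp3:3 pp4:1 pp5:1
Op 7: write(P1, v0, 101). refcount(pp0)=3>1 -> COPY to pp6. 7 ppages; refcounts: pp0:2 pp1:2 pp2:2 pp3:3 pp4:1 pp5:1 pp6:1

Answer: 2 2 2 3 1 1 1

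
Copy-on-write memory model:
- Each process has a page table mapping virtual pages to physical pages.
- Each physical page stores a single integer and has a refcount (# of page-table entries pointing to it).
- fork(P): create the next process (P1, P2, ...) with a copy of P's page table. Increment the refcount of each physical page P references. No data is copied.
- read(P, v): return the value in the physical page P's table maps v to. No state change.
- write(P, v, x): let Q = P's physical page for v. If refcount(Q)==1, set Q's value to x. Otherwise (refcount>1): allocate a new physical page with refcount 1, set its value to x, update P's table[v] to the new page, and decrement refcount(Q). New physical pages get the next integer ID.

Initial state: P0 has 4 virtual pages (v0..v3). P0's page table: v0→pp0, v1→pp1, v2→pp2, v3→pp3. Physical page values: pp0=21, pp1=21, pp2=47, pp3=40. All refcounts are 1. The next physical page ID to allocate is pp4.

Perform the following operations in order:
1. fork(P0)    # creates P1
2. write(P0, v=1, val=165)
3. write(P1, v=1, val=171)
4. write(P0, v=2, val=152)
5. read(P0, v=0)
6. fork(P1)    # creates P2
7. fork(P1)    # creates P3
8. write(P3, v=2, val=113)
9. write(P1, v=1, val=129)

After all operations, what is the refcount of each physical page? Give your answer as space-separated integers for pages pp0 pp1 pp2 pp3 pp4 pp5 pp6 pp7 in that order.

Answer: 4 2 2 4 1 1 1 1

Derivation:
Op 1: fork(P0) -> P1. 4 ppages; refcounts: pp0:2 pp1:2 pp2:2 pp3:2
Op 2: write(P0, v1, 165). refcount(pp1)=2>1 -> COPY to pp4. 5 ppages; refcounts: pp0:2 pp1:1 pp2:2 pp3:2 pp4:1
Op 3: write(P1, v1, 171). refcount(pp1)=1 -> write in place. 5 ppages; refcounts: pp0:2 pp1:1 pp2:2 pp3:2 pp4:1
Op 4: write(P0, v2, 152). refcount(pp2)=2>1 -> COPY to pp5. 6 ppages; refcounts: pp0:2 pp1:1 pp2:1 pp3:2 pp4:1 pp5:1
Op 5: read(P0, v0) -> 21. No state change.
Op 6: fork(P1) -> P2. 6 ppages; refcounts: pp0:3 pp1:2 pp2:2 pp3:3 pp4:1 pp5:1
Op 7: fork(P1) -> P3. 6 ppages; refcounts: pp0:4 pp1:3 pp2:3 pp3:4 pp4:1 pp5:1
Op 8: write(P3, v2, 113). refcount(pp2)=3>1 -> COPY to pp6. 7 ppages; refcounts: pp0:4 pp1:3 pp2:2 pp3:4 pp4:1 pp5:1 pp6:1
Op 9: write(P1, v1, 129). refcount(pp1)=3>1 -> COPY to pp7. 8 ppages; refcounts: pp0:4 pp1:2 pp2:2 pp3:4 pp4:1 pp5:1 pp6:1 pp7:1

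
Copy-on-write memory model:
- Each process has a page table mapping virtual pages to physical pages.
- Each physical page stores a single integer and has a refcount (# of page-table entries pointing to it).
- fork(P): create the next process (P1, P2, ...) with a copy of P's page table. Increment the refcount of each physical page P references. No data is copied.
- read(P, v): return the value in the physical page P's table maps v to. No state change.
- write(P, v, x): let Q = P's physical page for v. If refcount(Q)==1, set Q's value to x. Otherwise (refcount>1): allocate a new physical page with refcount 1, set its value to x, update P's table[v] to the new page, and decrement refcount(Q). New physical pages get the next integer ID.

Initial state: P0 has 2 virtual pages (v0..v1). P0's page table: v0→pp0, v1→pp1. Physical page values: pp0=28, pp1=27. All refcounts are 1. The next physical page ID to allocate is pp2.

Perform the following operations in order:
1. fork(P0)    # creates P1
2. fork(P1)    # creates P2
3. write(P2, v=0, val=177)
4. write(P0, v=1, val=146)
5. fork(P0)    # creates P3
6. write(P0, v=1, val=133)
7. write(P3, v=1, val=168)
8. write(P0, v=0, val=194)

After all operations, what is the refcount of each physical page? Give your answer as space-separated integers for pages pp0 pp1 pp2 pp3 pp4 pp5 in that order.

Answer: 2 2 1 1 1 1

Derivation:
Op 1: fork(P0) -> P1. 2 ppages; refcounts: pp0:2 pp1:2
Op 2: fork(P1) -> P2. 2 ppages; refcounts: pp0:3 pp1:3
Op 3: write(P2, v0, 177). refcount(pp0)=3>1 -> COPY to pp2. 3 ppages; refcounts: pp0:2 pp1:3 pp2:1
Op 4: write(P0, v1, 146). refcount(pp1)=3>1 -> COPY to pp3. 4 ppages; refcounts: pp0:2 pp1:2 pp2:1 pp3:1
Op 5: fork(P0) -> P3. 4 ppages; refcounts: pp0:3 pp1:2 pp2:1 pp3:2
Op 6: write(P0, v1, 133). refcount(pp3)=2>1 -> COPY to pp4. 5 ppages; refcounts: pp0:3 pp1:2 pp2:1 pp3:1 pp4:1
Op 7: write(P3, v1, 168). refcount(pp3)=1 -> write in place. 5 ppages; refcounts: pp0:3 pp1:2 pp2:1 pp3:1 pp4:1
Op 8: write(P0, v0, 194). refcount(pp0)=3>1 -> COPY to pp5. 6 ppages; refcounts: pp0:2 pp1:2 pp2:1 pp3:1 pp4:1 pp5:1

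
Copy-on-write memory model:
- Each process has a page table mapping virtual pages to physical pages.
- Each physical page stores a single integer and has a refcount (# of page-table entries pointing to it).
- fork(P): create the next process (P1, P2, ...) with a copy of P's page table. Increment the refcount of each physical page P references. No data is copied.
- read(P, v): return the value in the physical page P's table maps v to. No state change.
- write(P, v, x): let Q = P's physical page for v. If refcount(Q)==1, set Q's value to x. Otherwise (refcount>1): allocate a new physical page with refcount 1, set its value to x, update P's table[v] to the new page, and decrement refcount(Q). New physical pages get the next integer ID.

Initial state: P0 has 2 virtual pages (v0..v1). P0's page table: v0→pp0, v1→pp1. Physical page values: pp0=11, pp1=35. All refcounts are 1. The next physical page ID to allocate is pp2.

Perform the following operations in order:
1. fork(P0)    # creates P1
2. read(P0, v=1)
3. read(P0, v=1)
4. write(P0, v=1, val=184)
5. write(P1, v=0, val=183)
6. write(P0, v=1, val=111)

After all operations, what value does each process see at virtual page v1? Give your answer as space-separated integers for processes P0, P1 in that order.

Op 1: fork(P0) -> P1. 2 ppages; refcounts: pp0:2 pp1:2
Op 2: read(P0, v1) -> 35. No state change.
Op 3: read(P0, v1) -> 35. No state change.
Op 4: write(P0, v1, 184). refcount(pp1)=2>1 -> COPY to pp2. 3 ppages; refcounts: pp0:2 pp1:1 pp2:1
Op 5: write(P1, v0, 183). refcount(pp0)=2>1 -> COPY to pp3. 4 ppages; refcounts: pp0:1 pp1:1 pp2:1 pp3:1
Op 6: write(P0, v1, 111). refcount(pp2)=1 -> write in place. 4 ppages; refcounts: pp0:1 pp1:1 pp2:1 pp3:1
P0: v1 -> pp2 = 111
P1: v1 -> pp1 = 35

Answer: 111 35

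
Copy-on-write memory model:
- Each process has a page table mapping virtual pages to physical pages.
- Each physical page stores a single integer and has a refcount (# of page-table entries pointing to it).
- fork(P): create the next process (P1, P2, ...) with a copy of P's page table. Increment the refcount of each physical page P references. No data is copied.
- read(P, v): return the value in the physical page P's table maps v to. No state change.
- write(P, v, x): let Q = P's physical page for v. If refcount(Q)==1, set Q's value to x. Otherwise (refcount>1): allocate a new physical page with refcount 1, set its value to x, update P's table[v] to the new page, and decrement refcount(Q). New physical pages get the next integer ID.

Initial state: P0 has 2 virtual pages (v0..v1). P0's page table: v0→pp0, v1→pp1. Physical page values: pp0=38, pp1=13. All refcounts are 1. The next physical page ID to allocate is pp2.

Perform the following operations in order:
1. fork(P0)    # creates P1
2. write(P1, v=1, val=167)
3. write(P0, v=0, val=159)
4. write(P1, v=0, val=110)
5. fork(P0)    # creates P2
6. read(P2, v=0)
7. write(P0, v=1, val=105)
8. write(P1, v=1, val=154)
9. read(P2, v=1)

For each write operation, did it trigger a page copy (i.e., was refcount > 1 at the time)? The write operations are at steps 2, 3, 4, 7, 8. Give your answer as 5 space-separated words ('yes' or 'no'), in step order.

Op 1: fork(P0) -> P1. 2 ppages; refcounts: pp0:2 pp1:2
Op 2: write(P1, v1, 167). refcount(pp1)=2>1 -> COPY to pp2. 3 ppages; refcounts: pp0:2 pp1:1 pp2:1
Op 3: write(P0, v0, 159). refcount(pp0)=2>1 -> COPY to pp3. 4 ppages; refcounts: pp0:1 pp1:1 pp2:1 pp3:1
Op 4: write(P1, v0, 110). refcount(pp0)=1 -> write in place. 4 ppages; refcounts: pp0:1 pp1:1 pp2:1 pp3:1
Op 5: fork(P0) -> P2. 4 ppages; refcounts: pp0:1 pp1:2 pp2:1 pp3:2
Op 6: read(P2, v0) -> 159. No state change.
Op 7: write(P0, v1, 105). refcount(pp1)=2>1 -> COPY to pp4. 5 ppages; refcounts: pp0:1 pp1:1 pp2:1 pp3:2 pp4:1
Op 8: write(P1, v1, 154). refcount(pp2)=1 -> write in place. 5 ppages; refcounts: pp0:1 pp1:1 pp2:1 pp3:2 pp4:1
Op 9: read(P2, v1) -> 13. No state change.

yes yes no yes no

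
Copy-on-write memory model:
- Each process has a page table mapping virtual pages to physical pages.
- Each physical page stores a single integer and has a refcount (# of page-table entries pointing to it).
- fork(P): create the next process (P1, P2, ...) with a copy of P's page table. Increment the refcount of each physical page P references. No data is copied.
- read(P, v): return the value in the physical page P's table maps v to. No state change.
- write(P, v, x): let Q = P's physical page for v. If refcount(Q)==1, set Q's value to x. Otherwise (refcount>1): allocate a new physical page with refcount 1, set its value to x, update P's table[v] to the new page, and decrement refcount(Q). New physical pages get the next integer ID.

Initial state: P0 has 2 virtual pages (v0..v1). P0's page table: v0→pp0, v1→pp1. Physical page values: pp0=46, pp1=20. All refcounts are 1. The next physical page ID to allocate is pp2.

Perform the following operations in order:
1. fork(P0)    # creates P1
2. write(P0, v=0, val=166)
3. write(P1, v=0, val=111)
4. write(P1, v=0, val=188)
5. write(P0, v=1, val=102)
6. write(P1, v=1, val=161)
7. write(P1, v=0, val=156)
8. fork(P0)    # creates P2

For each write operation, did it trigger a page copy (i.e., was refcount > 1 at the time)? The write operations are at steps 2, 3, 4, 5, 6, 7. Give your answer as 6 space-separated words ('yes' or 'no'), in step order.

Op 1: fork(P0) -> P1. 2 ppages; refcounts: pp0:2 pp1:2
Op 2: write(P0, v0, 166). refcount(pp0)=2>1 -> COPY to pp2. 3 ppages; refcounts: pp0:1 pp1:2 pp2:1
Op 3: write(P1, v0, 111). refcount(pp0)=1 -> write in place. 3 ppages; refcounts: pp0:1 pp1:2 pp2:1
Op 4: write(P1, v0, 188). refcount(pp0)=1 -> write in place. 3 ppages; refcounts: pp0:1 pp1:2 pp2:1
Op 5: write(P0, v1, 102). refcount(pp1)=2>1 -> COPY to pp3. 4 ppages; refcounts: pp0:1 pp1:1 pp2:1 pp3:1
Op 6: write(P1, v1, 161). refcount(pp1)=1 -> write in place. 4 ppages; refcounts: pp0:1 pp1:1 pp2:1 pp3:1
Op 7: write(P1, v0, 156). refcount(pp0)=1 -> write in place. 4 ppages; refcounts: pp0:1 pp1:1 pp2:1 pp3:1
Op 8: fork(P0) -> P2. 4 ppages; refcounts: pp0:1 pp1:1 pp2:2 pp3:2

yes no no yes no no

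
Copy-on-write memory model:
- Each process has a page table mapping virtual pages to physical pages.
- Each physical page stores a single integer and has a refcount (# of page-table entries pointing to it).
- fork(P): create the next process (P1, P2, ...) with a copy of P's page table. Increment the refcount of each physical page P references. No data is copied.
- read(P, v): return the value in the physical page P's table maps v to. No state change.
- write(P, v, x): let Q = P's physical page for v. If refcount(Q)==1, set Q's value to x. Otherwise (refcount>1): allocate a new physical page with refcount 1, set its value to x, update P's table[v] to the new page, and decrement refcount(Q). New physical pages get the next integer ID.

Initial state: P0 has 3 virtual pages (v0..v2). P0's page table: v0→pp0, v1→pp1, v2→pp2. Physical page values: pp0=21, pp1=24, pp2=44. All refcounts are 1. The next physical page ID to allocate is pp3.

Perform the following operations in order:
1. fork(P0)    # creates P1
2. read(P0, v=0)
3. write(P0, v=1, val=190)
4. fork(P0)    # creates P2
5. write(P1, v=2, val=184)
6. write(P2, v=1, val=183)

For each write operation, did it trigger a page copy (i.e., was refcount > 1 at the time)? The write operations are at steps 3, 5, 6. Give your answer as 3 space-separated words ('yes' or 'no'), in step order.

Op 1: fork(P0) -> P1. 3 ppages; refcounts: pp0:2 pp1:2 pp2:2
Op 2: read(P0, v0) -> 21. No state change.
Op 3: write(P0, v1, 190). refcount(pp1)=2>1 -> COPY to pp3. 4 ppages; refcounts: pp0:2 pp1:1 pp2:2 pp3:1
Op 4: fork(P0) -> P2. 4 ppages; refcounts: pp0:3 pp1:1 pp2:3 pp3:2
Op 5: write(P1, v2, 184). refcount(pp2)=3>1 -> COPY to pp4. 5 ppages; refcounts: pp0:3 pp1:1 pp2:2 pp3:2 pp4:1
Op 6: write(P2, v1, 183). refcount(pp3)=2>1 -> COPY to pp5. 6 ppages; refcounts: pp0:3 pp1:1 pp2:2 pp3:1 pp4:1 pp5:1

yes yes yes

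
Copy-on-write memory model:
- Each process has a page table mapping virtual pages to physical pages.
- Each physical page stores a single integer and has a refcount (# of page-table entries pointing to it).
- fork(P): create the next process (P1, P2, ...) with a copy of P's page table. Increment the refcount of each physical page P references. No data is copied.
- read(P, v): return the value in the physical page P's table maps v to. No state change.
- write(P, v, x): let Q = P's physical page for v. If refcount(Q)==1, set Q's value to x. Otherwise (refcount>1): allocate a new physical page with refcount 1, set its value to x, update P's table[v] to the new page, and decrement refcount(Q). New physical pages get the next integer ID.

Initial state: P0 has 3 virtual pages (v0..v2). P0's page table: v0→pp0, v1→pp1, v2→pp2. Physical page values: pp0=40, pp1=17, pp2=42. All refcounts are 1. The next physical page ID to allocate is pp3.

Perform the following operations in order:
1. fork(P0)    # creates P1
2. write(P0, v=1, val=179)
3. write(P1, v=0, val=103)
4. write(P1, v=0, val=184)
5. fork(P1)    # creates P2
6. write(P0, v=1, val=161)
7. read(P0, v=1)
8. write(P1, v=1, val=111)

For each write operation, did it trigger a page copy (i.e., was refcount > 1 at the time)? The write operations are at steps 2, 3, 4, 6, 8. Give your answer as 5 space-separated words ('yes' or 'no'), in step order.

Op 1: fork(P0) -> P1. 3 ppages; refcounts: pp0:2 pp1:2 pp2:2
Op 2: write(P0, v1, 179). refcount(pp1)=2>1 -> COPY to pp3. 4 ppages; refcounts: pp0:2 pp1:1 pp2:2 pp3:1
Op 3: write(P1, v0, 103). refcount(pp0)=2>1 -> COPY to pp4. 5 ppages; refcounts: pp0:1 pp1:1 pp2:2 pp3:1 pp4:1
Op 4: write(P1, v0, 184). refcount(pp4)=1 -> write in place. 5 ppages; refcounts: pp0:1 pp1:1 pp2:2 pp3:1 pp4:1
Op 5: fork(P1) -> P2. 5 ppages; refcounts: pp0:1 pp1:2 pp2:3 pp3:1 pp4:2
Op 6: write(P0, v1, 161). refcount(pp3)=1 -> write in place. 5 ppages; refcounts: pp0:1 pp1:2 pp2:3 pp3:1 pp4:2
Op 7: read(P0, v1) -> 161. No state change.
Op 8: write(P1, v1, 111). refcount(pp1)=2>1 -> COPY to pp5. 6 ppages; refcounts: pp0:1 pp1:1 pp2:3 pp3:1 pp4:2 pp5:1

yes yes no no yes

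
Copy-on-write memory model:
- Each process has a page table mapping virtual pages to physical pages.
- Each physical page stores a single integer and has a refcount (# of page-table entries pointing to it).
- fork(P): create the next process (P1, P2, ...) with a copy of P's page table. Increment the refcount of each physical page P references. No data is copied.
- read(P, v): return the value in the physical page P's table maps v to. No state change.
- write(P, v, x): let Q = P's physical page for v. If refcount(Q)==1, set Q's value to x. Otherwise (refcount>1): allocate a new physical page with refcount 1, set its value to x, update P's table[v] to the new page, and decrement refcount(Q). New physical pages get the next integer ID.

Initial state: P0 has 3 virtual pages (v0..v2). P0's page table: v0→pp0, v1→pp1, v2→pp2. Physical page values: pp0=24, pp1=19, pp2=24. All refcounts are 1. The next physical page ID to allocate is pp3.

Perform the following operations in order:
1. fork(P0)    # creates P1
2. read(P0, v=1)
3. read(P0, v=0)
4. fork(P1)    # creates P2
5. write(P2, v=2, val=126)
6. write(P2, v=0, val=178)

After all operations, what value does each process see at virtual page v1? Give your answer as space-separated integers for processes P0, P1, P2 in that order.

Answer: 19 19 19

Derivation:
Op 1: fork(P0) -> P1. 3 ppages; refcounts: pp0:2 pp1:2 pp2:2
Op 2: read(P0, v1) -> 19. No state change.
Op 3: read(P0, v0) -> 24. No state change.
Op 4: fork(P1) -> P2. 3 ppages; refcounts: pp0:3 pp1:3 pp2:3
Op 5: write(P2, v2, 126). refcount(pp2)=3>1 -> COPY to pp3. 4 ppages; refcounts: pp0:3 pp1:3 pp2:2 pp3:1
Op 6: write(P2, v0, 178). refcount(pp0)=3>1 -> COPY to pp4. 5 ppages; refcounts: pp0:2 pp1:3 pp2:2 pp3:1 pp4:1
P0: v1 -> pp1 = 19
P1: v1 -> pp1 = 19
P2: v1 -> pp1 = 19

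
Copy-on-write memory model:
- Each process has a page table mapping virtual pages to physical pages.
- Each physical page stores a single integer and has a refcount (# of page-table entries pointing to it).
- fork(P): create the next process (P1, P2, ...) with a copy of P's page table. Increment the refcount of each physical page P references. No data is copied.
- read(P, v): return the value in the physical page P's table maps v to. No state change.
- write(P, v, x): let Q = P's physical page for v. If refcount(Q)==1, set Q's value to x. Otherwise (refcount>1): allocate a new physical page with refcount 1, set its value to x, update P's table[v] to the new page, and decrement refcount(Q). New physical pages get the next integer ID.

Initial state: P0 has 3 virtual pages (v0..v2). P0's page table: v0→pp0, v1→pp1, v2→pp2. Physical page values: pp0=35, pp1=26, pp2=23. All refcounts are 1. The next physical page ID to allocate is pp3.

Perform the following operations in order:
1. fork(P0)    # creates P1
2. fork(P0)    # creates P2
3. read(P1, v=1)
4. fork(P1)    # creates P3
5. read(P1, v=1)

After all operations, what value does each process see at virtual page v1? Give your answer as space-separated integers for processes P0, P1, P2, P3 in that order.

Answer: 26 26 26 26

Derivation:
Op 1: fork(P0) -> P1. 3 ppages; refcounts: pp0:2 pp1:2 pp2:2
Op 2: fork(P0) -> P2. 3 ppages; refcounts: pp0:3 pp1:3 pp2:3
Op 3: read(P1, v1) -> 26. No state change.
Op 4: fork(P1) -> P3. 3 ppages; refcounts: pp0:4 pp1:4 pp2:4
Op 5: read(P1, v1) -> 26. No state change.
P0: v1 -> pp1 = 26
P1: v1 -> pp1 = 26
P2: v1 -> pp1 = 26
P3: v1 -> pp1 = 26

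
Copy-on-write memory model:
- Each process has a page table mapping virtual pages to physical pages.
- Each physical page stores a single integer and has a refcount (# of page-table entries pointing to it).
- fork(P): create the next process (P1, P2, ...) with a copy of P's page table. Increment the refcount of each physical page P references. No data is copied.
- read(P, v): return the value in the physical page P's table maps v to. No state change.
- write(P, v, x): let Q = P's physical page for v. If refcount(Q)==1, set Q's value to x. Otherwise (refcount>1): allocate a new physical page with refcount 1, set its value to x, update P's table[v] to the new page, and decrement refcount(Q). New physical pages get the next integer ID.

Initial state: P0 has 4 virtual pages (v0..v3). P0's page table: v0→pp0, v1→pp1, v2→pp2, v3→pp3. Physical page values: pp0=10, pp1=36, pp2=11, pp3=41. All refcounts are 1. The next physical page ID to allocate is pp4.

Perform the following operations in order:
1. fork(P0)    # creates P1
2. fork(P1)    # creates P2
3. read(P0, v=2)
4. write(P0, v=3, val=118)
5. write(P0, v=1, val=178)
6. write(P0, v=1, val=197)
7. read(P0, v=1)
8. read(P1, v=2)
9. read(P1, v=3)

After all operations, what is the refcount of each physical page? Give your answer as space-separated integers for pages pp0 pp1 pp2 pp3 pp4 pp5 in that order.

Answer: 3 2 3 2 1 1

Derivation:
Op 1: fork(P0) -> P1. 4 ppages; refcounts: pp0:2 pp1:2 pp2:2 pp3:2
Op 2: fork(P1) -> P2. 4 ppages; refcounts: pp0:3 pp1:3 pp2:3 pp3:3
Op 3: read(P0, v2) -> 11. No state change.
Op 4: write(P0, v3, 118). refcount(pp3)=3>1 -> COPY to pp4. 5 ppages; refcounts: pp0:3 pp1:3 pp2:3 pp3:2 pp4:1
Op 5: write(P0, v1, 178). refcount(pp1)=3>1 -> COPY to pp5. 6 ppages; refcounts: pp0:3 pp1:2 pp2:3 pp3:2 pp4:1 pp5:1
Op 6: write(P0, v1, 197). refcount(pp5)=1 -> write in place. 6 ppages; refcounts: pp0:3 pp1:2 pp2:3 pp3:2 pp4:1 pp5:1
Op 7: read(P0, v1) -> 197. No state change.
Op 8: read(P1, v2) -> 11. No state change.
Op 9: read(P1, v3) -> 41. No state change.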